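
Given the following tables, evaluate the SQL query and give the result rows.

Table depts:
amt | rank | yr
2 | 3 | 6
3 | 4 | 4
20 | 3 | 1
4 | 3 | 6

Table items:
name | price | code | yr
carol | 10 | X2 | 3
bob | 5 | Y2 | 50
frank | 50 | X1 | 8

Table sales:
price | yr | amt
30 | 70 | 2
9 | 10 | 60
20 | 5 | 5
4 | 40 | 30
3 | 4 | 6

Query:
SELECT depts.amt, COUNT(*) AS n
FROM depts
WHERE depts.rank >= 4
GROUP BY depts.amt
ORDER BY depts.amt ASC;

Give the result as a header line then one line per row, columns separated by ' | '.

== RESULT ==
depts.amt | n
3 | 1

Derivation:
After WHERE (1 rows):
depts.amt | depts.rank | depts.yr
3 | 4 | 4
After GROUP BY (1 rows):
depts.amt | n
3 | 1
After ORDER BY (1 rows):
depts.amt | n
3 | 1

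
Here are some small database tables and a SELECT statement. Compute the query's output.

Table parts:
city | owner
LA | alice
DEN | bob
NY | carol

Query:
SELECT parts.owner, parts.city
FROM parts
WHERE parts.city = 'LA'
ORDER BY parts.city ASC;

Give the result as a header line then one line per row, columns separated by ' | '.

== RESULT ==
parts.owner | parts.city
alice | LA

Derivation:
After WHERE (1 rows):
parts.city | parts.owner
LA | alice
After SELECT (1 rows):
parts.owner | parts.city
alice | LA
After ORDER BY (1 rows):
parts.owner | parts.city
alice | LA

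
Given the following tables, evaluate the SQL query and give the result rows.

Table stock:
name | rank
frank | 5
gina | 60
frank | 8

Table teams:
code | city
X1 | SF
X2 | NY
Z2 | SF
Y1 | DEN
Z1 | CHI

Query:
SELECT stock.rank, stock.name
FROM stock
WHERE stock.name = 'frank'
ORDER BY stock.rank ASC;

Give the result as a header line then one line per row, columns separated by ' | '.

== RESULT ==
stock.rank | stock.name
5 | frank
8 | frank

Derivation:
After WHERE (2 rows):
stock.name | stock.rank
frank | 5
frank | 8
After SELECT (2 rows):
stock.rank | stock.name
5 | frank
8 | frank
After ORDER BY (2 rows):
stock.rank | stock.name
5 | frank
8 | frank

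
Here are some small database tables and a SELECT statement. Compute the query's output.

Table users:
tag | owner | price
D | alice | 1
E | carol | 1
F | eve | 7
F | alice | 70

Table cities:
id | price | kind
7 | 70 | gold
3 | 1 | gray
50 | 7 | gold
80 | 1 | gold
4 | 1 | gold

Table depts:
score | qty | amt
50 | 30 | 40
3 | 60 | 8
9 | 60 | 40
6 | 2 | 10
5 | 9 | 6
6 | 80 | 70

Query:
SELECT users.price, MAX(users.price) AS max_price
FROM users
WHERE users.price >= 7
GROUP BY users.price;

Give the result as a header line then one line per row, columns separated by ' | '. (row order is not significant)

After WHERE (2 rows):
users.tag | users.owner | users.price
F | eve | 7
F | alice | 70
After GROUP BY (2 rows):
users.price | max_price
7 | 7
70 | 70

== RESULT ==
users.price | max_price
7 | 7
70 | 70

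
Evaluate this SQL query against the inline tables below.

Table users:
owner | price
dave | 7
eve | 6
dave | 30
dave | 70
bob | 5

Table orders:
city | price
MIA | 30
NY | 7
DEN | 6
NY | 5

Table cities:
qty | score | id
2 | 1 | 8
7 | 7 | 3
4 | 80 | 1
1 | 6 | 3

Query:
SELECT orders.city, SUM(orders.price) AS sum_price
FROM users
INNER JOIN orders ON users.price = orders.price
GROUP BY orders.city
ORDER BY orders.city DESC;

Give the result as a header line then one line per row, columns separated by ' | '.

After JOIN orders (4 rows):
users.owner | users.price | orders.city | orders.price
dave | 7 | NY | 7
eve | 6 | DEN | 6
dave | 30 | MIA | 30
bob | 5 | NY | 5
After GROUP BY (3 rows):
orders.city | sum_price
NY | 12
DEN | 6
MIA | 30
After ORDER BY (3 rows):
orders.city | sum_price
NY | 12
MIA | 30
DEN | 6

== RESULT ==
orders.city | sum_price
NY | 12
MIA | 30
DEN | 6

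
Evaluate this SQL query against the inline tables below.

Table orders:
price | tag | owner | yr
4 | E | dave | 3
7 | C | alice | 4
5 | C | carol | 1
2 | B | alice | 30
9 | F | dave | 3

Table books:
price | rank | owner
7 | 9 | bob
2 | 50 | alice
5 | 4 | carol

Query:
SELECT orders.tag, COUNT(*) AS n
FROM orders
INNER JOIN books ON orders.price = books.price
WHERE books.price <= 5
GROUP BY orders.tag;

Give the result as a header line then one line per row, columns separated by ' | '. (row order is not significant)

After JOIN books (3 rows):
orders.price | orders.tag | orders.owner | orders.yr | books.price | books.rank | books.owner
7 | C | alice | 4 | 7 | 9 | bob
5 | C | carol | 1 | 5 | 4 | carol
2 | B | alice | 30 | 2 | 50 | alice
After WHERE (2 rows):
orders.price | orders.tag | orders.owner | orders.yr | books.price | books.rank | books.owner
5 | C | carol | 1 | 5 | 4 | carol
2 | B | alice | 30 | 2 | 50 | alice
After GROUP BY (2 rows):
orders.tag | n
C | 1
B | 1

== RESULT ==
orders.tag | n
C | 1
B | 1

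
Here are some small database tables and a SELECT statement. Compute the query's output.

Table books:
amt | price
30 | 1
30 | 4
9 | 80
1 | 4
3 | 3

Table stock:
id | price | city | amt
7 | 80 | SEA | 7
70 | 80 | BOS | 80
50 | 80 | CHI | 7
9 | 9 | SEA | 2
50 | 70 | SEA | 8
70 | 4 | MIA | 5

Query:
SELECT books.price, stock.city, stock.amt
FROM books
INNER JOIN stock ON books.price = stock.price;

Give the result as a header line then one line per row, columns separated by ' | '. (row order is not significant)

After JOIN stock (5 rows):
books.amt | books.price | stock.id | stock.price | stock.city | stock.amt
30 | 4 | 70 | 4 | MIA | 5
9 | 80 | 7 | 80 | SEA | 7
9 | 80 | 70 | 80 | BOS | 80
9 | 80 | 50 | 80 | CHI | 7
1 | 4 | 70 | 4 | MIA | 5
After SELECT (5 rows):
books.price | stock.city | stock.amt
4 | MIA | 5
80 | SEA | 7
80 | BOS | 80
80 | CHI | 7
4 | MIA | 5

== RESULT ==
books.price | stock.city | stock.amt
4 | MIA | 5
80 | SEA | 7
80 | BOS | 80
80 | CHI | 7
4 | MIA | 5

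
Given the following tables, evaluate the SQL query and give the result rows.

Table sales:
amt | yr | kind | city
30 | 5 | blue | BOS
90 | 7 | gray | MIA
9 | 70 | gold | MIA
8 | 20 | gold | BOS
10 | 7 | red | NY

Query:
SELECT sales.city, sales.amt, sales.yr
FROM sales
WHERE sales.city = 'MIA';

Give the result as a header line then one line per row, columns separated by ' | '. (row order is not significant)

After WHERE (2 rows):
sales.amt | sales.yr | sales.kind | sales.city
90 | 7 | gray | MIA
9 | 70 | gold | MIA
After SELECT (2 rows):
sales.city | sales.amt | sales.yr
MIA | 90 | 7
MIA | 9 | 70

== RESULT ==
sales.city | sales.amt | sales.yr
MIA | 90 | 7
MIA | 9 | 70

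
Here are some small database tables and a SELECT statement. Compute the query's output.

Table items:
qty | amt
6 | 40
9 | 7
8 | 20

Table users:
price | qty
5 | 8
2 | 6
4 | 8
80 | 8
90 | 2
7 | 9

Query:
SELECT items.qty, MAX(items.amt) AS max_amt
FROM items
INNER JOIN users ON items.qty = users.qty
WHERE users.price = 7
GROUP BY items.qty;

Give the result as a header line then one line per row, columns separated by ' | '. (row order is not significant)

== RESULT ==
items.qty | max_amt
9 | 7

Derivation:
After JOIN users (5 rows):
items.qty | items.amt | users.price | users.qty
6 | 40 | 2 | 6
9 | 7 | 7 | 9
8 | 20 | 5 | 8
8 | 20 | 4 | 8
8 | 20 | 80 | 8
After WHERE (1 rows):
items.qty | items.amt | users.price | users.qty
9 | 7 | 7 | 9
After GROUP BY (1 rows):
items.qty | max_amt
9 | 7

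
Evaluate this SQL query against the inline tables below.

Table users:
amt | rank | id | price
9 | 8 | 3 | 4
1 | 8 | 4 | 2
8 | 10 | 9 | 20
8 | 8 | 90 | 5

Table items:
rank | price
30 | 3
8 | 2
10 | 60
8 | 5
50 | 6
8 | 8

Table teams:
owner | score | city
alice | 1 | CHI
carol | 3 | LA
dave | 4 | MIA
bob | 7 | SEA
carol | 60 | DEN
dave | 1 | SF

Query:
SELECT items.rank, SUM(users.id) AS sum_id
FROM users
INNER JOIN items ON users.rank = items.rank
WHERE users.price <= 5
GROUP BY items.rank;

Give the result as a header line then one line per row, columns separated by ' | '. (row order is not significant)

== RESULT ==
items.rank | sum_id
8 | 291

Derivation:
After JOIN items (10 rows):
users.amt | users.rank | users.id | users.price | items.rank | items.price
9 | 8 | 3 | 4 | 8 | 2
9 | 8 | 3 | 4 | 8 | 5
9 | 8 | 3 | 4 | 8 | 8
1 | 8 | 4 | 2 | 8 | 2
1 | 8 | 4 | 2 | 8 | 5
1 | 8 | 4 | 2 | 8 | 8
8 | 10 | 9 | 20 | 10 | 60
8 | 8 | 90 | 5 | 8 | 2
8 | 8 | 90 | 5 | 8 | 5
8 | 8 | 90 | 5 | 8 | 8
After WHERE (9 rows):
users.amt | users.rank | users.id | users.price | items.rank | items.price
9 | 8 | 3 | 4 | 8 | 2
9 | 8 | 3 | 4 | 8 | 5
9 | 8 | 3 | 4 | 8 | 8
1 | 8 | 4 | 2 | 8 | 2
1 | 8 | 4 | 2 | 8 | 5
1 | 8 | 4 | 2 | 8 | 8
8 | 8 | 90 | 5 | 8 | 2
8 | 8 | 90 | 5 | 8 | 5
8 | 8 | 90 | 5 | 8 | 8
After GROUP BY (1 rows):
items.rank | sum_id
8 | 291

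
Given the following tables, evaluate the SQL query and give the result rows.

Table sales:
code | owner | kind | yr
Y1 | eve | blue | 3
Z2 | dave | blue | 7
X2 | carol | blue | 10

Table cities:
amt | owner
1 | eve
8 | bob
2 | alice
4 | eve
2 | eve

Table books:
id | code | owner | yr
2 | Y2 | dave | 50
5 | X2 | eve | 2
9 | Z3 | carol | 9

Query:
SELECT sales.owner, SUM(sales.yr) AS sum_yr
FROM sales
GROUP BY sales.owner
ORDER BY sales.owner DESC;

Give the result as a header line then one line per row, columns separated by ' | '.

== RESULT ==
sales.owner | sum_yr
eve | 3
dave | 7
carol | 10

Derivation:
After GROUP BY (3 rows):
sales.owner | sum_yr
eve | 3
dave | 7
carol | 10
After ORDER BY (3 rows):
sales.owner | sum_yr
eve | 3
dave | 7
carol | 10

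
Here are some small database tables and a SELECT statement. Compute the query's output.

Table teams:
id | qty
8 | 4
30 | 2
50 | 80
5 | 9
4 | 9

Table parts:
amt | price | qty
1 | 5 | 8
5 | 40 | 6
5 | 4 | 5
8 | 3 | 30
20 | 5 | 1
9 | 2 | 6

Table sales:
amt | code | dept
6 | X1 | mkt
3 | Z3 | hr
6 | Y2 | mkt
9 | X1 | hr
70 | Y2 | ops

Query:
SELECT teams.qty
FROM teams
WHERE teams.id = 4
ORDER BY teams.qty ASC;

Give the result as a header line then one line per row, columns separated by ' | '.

After WHERE (1 rows):
teams.id | teams.qty
4 | 9
After SELECT (1 rows):
teams.qty
9
After ORDER BY (1 rows):
teams.qty
9

== RESULT ==
teams.qty
9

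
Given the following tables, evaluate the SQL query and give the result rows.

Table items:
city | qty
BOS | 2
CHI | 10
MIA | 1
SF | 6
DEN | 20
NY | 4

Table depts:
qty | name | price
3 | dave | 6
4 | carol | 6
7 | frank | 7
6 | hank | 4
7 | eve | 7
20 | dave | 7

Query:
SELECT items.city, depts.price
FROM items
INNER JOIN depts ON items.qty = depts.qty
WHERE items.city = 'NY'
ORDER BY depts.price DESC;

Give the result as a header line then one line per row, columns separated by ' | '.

== RESULT ==
items.city | depts.price
NY | 6

Derivation:
After JOIN depts (3 rows):
items.city | items.qty | depts.qty | depts.name | depts.price
SF | 6 | 6 | hank | 4
DEN | 20 | 20 | dave | 7
NY | 4 | 4 | carol | 6
After WHERE (1 rows):
items.city | items.qty | depts.qty | depts.name | depts.price
NY | 4 | 4 | carol | 6
After SELECT (1 rows):
items.city | depts.price
NY | 6
After ORDER BY (1 rows):
items.city | depts.price
NY | 6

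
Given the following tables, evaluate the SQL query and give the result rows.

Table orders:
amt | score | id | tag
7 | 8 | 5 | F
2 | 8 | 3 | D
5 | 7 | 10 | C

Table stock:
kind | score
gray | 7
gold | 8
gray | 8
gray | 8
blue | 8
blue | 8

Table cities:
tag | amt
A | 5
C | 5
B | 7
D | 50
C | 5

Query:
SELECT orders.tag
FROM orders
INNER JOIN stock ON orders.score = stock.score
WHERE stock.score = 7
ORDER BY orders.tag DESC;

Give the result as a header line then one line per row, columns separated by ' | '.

After JOIN stock (11 rows):
orders.amt | orders.score | orders.id | orders.tag | stock.kind | stock.score
7 | 8 | 5 | F | gold | 8
7 | 8 | 5 | F | gray | 8
7 | 8 | 5 | F | gray | 8
7 | 8 | 5 | F | blue | 8
7 | 8 | 5 | F | blue | 8
2 | 8 | 3 | D | gold | 8
2 | 8 | 3 | D | gray | 8
2 | 8 | 3 | D | gray | 8
2 | 8 | 3 | D | blue | 8
2 | 8 | 3 | D | blue | 8
5 | 7 | 10 | C | gray | 7
After WHERE (1 rows):
orders.amt | orders.score | orders.id | orders.tag | stock.kind | stock.score
5 | 7 | 10 | C | gray | 7
After SELECT (1 rows):
orders.tag
C
After ORDER BY (1 rows):
orders.tag
C

== RESULT ==
orders.tag
C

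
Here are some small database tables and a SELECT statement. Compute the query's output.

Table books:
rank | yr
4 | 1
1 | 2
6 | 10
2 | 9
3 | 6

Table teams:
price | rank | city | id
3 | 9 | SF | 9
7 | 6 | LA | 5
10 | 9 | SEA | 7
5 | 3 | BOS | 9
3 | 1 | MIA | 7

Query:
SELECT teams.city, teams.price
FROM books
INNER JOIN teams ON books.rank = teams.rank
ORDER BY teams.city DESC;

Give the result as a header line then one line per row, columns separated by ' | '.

== RESULT ==
teams.city | teams.price
MIA | 3
LA | 7
BOS | 5

Derivation:
After JOIN teams (3 rows):
books.rank | books.yr | teams.price | teams.rank | teams.city | teams.id
1 | 2 | 3 | 1 | MIA | 7
6 | 10 | 7 | 6 | LA | 5
3 | 6 | 5 | 3 | BOS | 9
After SELECT (3 rows):
teams.city | teams.price
MIA | 3
LA | 7
BOS | 5
After ORDER BY (3 rows):
teams.city | teams.price
MIA | 3
LA | 7
BOS | 5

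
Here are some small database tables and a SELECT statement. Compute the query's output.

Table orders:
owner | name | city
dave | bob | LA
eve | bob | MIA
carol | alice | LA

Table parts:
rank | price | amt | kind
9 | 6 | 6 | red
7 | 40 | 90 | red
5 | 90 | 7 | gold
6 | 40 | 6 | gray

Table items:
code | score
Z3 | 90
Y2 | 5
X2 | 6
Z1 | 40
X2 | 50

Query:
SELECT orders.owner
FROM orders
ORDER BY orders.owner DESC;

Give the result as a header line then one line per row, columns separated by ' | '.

After SELECT (3 rows):
orders.owner
dave
eve
carol
After ORDER BY (3 rows):
orders.owner
eve
dave
carol

== RESULT ==
orders.owner
eve
dave
carol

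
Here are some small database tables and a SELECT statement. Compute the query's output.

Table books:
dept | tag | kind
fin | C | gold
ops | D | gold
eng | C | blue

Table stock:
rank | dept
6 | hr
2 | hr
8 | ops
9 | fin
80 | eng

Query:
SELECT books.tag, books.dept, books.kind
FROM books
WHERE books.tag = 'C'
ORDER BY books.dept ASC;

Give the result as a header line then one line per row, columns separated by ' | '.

== RESULT ==
books.tag | books.dept | books.kind
C | eng | blue
C | fin | gold

Derivation:
After WHERE (2 rows):
books.dept | books.tag | books.kind
fin | C | gold
eng | C | blue
After SELECT (2 rows):
books.tag | books.dept | books.kind
C | fin | gold
C | eng | blue
After ORDER BY (2 rows):
books.tag | books.dept | books.kind
C | eng | blue
C | fin | gold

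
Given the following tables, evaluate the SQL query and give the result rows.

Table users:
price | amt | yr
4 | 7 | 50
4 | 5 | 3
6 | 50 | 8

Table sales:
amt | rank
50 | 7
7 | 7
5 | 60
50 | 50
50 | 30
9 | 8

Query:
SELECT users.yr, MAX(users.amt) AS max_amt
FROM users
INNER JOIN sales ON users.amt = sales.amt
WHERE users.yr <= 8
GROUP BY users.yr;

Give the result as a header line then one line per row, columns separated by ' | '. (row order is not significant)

== RESULT ==
users.yr | max_amt
3 | 5
8 | 50

Derivation:
After JOIN sales (5 rows):
users.price | users.amt | users.yr | sales.amt | sales.rank
4 | 7 | 50 | 7 | 7
4 | 5 | 3 | 5 | 60
6 | 50 | 8 | 50 | 7
6 | 50 | 8 | 50 | 50
6 | 50 | 8 | 50 | 30
After WHERE (4 rows):
users.price | users.amt | users.yr | sales.amt | sales.rank
4 | 5 | 3 | 5 | 60
6 | 50 | 8 | 50 | 7
6 | 50 | 8 | 50 | 50
6 | 50 | 8 | 50 | 30
After GROUP BY (2 rows):
users.yr | max_amt
3 | 5
8 | 50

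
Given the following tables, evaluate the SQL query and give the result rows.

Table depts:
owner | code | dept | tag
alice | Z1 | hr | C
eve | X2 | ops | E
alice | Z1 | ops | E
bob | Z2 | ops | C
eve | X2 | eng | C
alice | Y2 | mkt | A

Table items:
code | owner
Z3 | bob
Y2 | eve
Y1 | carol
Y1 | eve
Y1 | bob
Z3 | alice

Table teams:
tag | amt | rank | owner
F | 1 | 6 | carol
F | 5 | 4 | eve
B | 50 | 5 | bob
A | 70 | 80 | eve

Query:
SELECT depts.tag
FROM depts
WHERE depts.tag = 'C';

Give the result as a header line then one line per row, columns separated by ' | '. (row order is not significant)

== RESULT ==
depts.tag
C
C
C

Derivation:
After WHERE (3 rows):
depts.owner | depts.code | depts.dept | depts.tag
alice | Z1 | hr | C
bob | Z2 | ops | C
eve | X2 | eng | C
After SELECT (3 rows):
depts.tag
C
C
C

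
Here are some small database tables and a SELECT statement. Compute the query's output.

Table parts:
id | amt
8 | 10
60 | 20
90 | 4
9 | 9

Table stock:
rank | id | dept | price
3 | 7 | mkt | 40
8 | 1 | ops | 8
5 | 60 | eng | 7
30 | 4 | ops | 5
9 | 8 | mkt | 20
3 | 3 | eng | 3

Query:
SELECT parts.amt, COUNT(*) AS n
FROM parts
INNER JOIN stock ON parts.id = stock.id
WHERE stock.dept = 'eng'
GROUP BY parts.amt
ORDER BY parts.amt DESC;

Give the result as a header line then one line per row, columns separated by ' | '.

After JOIN stock (2 rows):
parts.id | parts.amt | stock.rank | stock.id | stock.dept | stock.price
8 | 10 | 9 | 8 | mkt | 20
60 | 20 | 5 | 60 | eng | 7
After WHERE (1 rows):
parts.id | parts.amt | stock.rank | stock.id | stock.dept | stock.price
60 | 20 | 5 | 60 | eng | 7
After GROUP BY (1 rows):
parts.amt | n
20 | 1
After ORDER BY (1 rows):
parts.amt | n
20 | 1

== RESULT ==
parts.amt | n
20 | 1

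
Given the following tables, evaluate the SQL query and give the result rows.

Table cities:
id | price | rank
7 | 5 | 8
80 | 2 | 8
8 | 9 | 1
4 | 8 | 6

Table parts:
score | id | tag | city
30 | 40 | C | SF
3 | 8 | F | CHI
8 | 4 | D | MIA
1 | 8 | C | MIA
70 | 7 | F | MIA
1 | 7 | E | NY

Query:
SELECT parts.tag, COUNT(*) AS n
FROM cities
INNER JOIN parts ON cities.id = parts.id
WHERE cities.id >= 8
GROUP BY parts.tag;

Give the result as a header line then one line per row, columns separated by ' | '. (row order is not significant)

== RESULT ==
parts.tag | n
F | 1
C | 1

Derivation:
After JOIN parts (5 rows):
cities.id | cities.price | cities.rank | parts.score | parts.id | parts.tag | parts.city
7 | 5 | 8 | 70 | 7 | F | MIA
7 | 5 | 8 | 1 | 7 | E | NY
8 | 9 | 1 | 3 | 8 | F | CHI
8 | 9 | 1 | 1 | 8 | C | MIA
4 | 8 | 6 | 8 | 4 | D | MIA
After WHERE (2 rows):
cities.id | cities.price | cities.rank | parts.score | parts.id | parts.tag | parts.city
8 | 9 | 1 | 3 | 8 | F | CHI
8 | 9 | 1 | 1 | 8 | C | MIA
After GROUP BY (2 rows):
parts.tag | n
F | 1
C | 1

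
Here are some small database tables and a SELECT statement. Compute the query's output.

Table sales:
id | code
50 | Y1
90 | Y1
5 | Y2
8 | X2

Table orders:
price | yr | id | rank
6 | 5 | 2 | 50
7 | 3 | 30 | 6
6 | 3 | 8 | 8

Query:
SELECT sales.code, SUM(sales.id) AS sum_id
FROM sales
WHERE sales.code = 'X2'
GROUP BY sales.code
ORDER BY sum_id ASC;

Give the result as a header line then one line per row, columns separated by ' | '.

After WHERE (1 rows):
sales.id | sales.code
8 | X2
After GROUP BY (1 rows):
sales.code | sum_id
X2 | 8
After ORDER BY (1 rows):
sales.code | sum_id
X2 | 8

== RESULT ==
sales.code | sum_id
X2 | 8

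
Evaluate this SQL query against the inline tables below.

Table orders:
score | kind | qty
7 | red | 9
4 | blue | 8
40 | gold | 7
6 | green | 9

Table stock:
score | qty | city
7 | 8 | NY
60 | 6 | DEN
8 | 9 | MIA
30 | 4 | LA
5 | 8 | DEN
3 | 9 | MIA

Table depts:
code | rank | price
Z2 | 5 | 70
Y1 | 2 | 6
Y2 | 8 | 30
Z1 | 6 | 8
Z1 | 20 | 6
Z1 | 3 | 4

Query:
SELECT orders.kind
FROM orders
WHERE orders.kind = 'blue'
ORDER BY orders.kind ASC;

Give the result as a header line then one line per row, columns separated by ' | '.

After WHERE (1 rows):
orders.score | orders.kind | orders.qty
4 | blue | 8
After SELECT (1 rows):
orders.kind
blue
After ORDER BY (1 rows):
orders.kind
blue

== RESULT ==
orders.kind
blue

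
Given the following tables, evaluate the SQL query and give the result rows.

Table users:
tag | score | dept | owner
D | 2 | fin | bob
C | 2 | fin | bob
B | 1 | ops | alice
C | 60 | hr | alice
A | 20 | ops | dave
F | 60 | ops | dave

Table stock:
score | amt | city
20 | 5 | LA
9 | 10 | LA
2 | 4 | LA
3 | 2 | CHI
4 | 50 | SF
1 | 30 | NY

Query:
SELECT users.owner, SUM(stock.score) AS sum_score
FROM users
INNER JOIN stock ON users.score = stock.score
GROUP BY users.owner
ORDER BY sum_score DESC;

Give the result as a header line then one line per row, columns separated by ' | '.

After JOIN stock (4 rows):
users.tag | users.score | users.dept | users.owner | stock.score | stock.amt | stock.city
D | 2 | fin | bob | 2 | 4 | LA
C | 2 | fin | bob | 2 | 4 | LA
B | 1 | ops | alice | 1 | 30 | NY
A | 20 | ops | dave | 20 | 5 | LA
After GROUP BY (3 rows):
users.owner | sum_score
bob | 4
alice | 1
dave | 20
After ORDER BY (3 rows):
users.owner | sum_score
dave | 20
bob | 4
alice | 1

== RESULT ==
users.owner | sum_score
dave | 20
bob | 4
alice | 1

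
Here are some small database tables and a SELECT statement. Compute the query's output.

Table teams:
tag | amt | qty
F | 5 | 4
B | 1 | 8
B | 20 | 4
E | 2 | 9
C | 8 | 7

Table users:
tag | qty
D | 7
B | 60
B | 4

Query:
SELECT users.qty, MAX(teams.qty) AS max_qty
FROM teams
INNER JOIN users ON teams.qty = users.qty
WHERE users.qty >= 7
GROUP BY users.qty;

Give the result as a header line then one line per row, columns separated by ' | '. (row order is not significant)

After JOIN users (3 rows):
teams.tag | teams.amt | teams.qty | users.tag | users.qty
F | 5 | 4 | B | 4
B | 20 | 4 | B | 4
C | 8 | 7 | D | 7
After WHERE (1 rows):
teams.tag | teams.amt | teams.qty | users.tag | users.qty
C | 8 | 7 | D | 7
After GROUP BY (1 rows):
users.qty | max_qty
7 | 7

== RESULT ==
users.qty | max_qty
7 | 7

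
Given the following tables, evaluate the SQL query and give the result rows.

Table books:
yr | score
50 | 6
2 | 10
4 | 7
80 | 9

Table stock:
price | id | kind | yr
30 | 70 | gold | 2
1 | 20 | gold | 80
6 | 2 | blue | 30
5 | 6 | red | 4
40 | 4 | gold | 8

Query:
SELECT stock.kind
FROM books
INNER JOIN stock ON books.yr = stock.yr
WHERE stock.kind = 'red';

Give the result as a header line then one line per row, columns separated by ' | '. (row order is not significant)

== RESULT ==
stock.kind
red

Derivation:
After JOIN stock (3 rows):
books.yr | books.score | stock.price | stock.id | stock.kind | stock.yr
2 | 10 | 30 | 70 | gold | 2
4 | 7 | 5 | 6 | red | 4
80 | 9 | 1 | 20 | gold | 80
After WHERE (1 rows):
books.yr | books.score | stock.price | stock.id | stock.kind | stock.yr
4 | 7 | 5 | 6 | red | 4
After SELECT (1 rows):
stock.kind
red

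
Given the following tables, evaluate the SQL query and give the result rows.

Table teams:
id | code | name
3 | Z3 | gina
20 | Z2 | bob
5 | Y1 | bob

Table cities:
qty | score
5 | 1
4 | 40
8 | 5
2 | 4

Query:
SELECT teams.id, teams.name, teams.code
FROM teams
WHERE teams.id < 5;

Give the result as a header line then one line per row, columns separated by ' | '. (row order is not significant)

After WHERE (1 rows):
teams.id | teams.code | teams.name
3 | Z3 | gina
After SELECT (1 rows):
teams.id | teams.name | teams.code
3 | gina | Z3

== RESULT ==
teams.id | teams.name | teams.code
3 | gina | Z3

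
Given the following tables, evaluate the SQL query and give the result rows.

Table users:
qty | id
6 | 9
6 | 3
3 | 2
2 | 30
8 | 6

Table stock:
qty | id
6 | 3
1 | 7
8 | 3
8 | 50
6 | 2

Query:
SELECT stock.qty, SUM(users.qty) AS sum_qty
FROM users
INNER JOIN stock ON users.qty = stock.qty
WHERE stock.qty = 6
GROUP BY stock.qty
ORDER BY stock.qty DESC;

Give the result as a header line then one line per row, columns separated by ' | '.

After JOIN stock (6 rows):
users.qty | users.id | stock.qty | stock.id
6 | 9 | 6 | 3
6 | 9 | 6 | 2
6 | 3 | 6 | 3
6 | 3 | 6 | 2
8 | 6 | 8 | 3
8 | 6 | 8 | 50
After WHERE (4 rows):
users.qty | users.id | stock.qty | stock.id
6 | 9 | 6 | 3
6 | 9 | 6 | 2
6 | 3 | 6 | 3
6 | 3 | 6 | 2
After GROUP BY (1 rows):
stock.qty | sum_qty
6 | 24
After ORDER BY (1 rows):
stock.qty | sum_qty
6 | 24

== RESULT ==
stock.qty | sum_qty
6 | 24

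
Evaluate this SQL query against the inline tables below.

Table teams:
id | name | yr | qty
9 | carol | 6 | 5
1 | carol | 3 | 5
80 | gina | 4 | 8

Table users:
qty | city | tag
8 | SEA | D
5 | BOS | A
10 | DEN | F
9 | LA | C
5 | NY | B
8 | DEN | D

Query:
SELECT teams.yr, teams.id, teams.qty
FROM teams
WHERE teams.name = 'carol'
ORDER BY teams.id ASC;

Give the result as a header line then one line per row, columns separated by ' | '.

After WHERE (2 rows):
teams.id | teams.name | teams.yr | teams.qty
9 | carol | 6 | 5
1 | carol | 3 | 5
After SELECT (2 rows):
teams.yr | teams.id | teams.qty
6 | 9 | 5
3 | 1 | 5
After ORDER BY (2 rows):
teams.yr | teams.id | teams.qty
3 | 1 | 5
6 | 9 | 5

== RESULT ==
teams.yr | teams.id | teams.qty
3 | 1 | 5
6 | 9 | 5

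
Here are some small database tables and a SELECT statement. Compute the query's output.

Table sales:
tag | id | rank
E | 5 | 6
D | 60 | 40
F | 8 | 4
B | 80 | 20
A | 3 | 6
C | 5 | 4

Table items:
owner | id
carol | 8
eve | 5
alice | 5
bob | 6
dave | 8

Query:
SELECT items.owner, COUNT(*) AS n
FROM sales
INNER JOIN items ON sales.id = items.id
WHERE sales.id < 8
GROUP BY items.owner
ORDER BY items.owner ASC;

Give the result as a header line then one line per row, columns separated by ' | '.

After JOIN items (6 rows):
sales.tag | sales.id | sales.rank | items.owner | items.id
E | 5 | 6 | eve | 5
E | 5 | 6 | alice | 5
F | 8 | 4 | carol | 8
F | 8 | 4 | dave | 8
C | 5 | 4 | eve | 5
C | 5 | 4 | alice | 5
After WHERE (4 rows):
sales.tag | sales.id | sales.rank | items.owner | items.id
E | 5 | 6 | eve | 5
E | 5 | 6 | alice | 5
C | 5 | 4 | eve | 5
C | 5 | 4 | alice | 5
After GROUP BY (2 rows):
items.owner | n
eve | 2
alice | 2
After ORDER BY (2 rows):
items.owner | n
alice | 2
eve | 2

== RESULT ==
items.owner | n
alice | 2
eve | 2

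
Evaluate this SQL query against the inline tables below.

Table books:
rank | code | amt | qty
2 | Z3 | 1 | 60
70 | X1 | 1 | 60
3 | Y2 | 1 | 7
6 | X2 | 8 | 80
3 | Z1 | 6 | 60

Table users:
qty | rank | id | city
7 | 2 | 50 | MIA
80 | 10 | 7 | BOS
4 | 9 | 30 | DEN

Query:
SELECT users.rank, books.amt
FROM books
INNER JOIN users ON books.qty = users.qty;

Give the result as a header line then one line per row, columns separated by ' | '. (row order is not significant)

== RESULT ==
users.rank | books.amt
2 | 1
10 | 8

Derivation:
After JOIN users (2 rows):
books.rank | books.code | books.amt | books.qty | users.qty | users.rank | users.id | users.city
3 | Y2 | 1 | 7 | 7 | 2 | 50 | MIA
6 | X2 | 8 | 80 | 80 | 10 | 7 | BOS
After SELECT (2 rows):
users.rank | books.amt
2 | 1
10 | 8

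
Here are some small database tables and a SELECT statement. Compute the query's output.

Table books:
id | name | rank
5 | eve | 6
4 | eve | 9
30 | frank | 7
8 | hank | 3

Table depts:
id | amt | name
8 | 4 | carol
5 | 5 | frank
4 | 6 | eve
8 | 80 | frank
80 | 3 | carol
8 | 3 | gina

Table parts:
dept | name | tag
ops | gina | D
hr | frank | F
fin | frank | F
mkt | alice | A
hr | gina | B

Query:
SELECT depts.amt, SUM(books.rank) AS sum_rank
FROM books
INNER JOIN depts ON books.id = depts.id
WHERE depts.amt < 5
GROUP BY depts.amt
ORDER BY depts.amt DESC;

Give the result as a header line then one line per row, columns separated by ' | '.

After JOIN depts (5 rows):
books.id | books.name | books.rank | depts.id | depts.amt | depts.name
5 | eve | 6 | 5 | 5 | frank
4 | eve | 9 | 4 | 6 | eve
8 | hank | 3 | 8 | 4 | carol
8 | hank | 3 | 8 | 80 | frank
8 | hank | 3 | 8 | 3 | gina
After WHERE (2 rows):
books.id | books.name | books.rank | depts.id | depts.amt | depts.name
8 | hank | 3 | 8 | 4 | carol
8 | hank | 3 | 8 | 3 | gina
After GROUP BY (2 rows):
depts.amt | sum_rank
4 | 3
3 | 3
After ORDER BY (2 rows):
depts.amt | sum_rank
4 | 3
3 | 3

== RESULT ==
depts.amt | sum_rank
4 | 3
3 | 3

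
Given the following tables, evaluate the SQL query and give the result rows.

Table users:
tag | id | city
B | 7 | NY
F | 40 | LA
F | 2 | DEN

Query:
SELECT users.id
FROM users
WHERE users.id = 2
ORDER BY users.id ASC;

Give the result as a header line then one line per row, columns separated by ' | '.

== RESULT ==
users.id
2

Derivation:
After WHERE (1 rows):
users.tag | users.id | users.city
F | 2 | DEN
After SELECT (1 rows):
users.id
2
After ORDER BY (1 rows):
users.id
2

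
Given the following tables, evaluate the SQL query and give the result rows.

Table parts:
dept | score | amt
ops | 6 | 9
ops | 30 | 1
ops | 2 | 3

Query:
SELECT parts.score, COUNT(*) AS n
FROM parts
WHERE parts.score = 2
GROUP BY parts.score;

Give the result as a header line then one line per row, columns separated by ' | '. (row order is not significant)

After WHERE (1 rows):
parts.dept | parts.score | parts.amt
ops | 2 | 3
After GROUP BY (1 rows):
parts.score | n
2 | 1

== RESULT ==
parts.score | n
2 | 1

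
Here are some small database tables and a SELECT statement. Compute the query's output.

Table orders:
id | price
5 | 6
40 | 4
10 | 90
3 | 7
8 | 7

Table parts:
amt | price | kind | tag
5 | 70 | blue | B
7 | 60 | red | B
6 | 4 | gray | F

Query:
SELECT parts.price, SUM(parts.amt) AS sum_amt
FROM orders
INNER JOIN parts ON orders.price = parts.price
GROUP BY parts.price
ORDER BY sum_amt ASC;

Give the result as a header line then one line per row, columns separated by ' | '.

== RESULT ==
parts.price | sum_amt
4 | 6

Derivation:
After JOIN parts (1 rows):
orders.id | orders.price | parts.amt | parts.price | parts.kind | parts.tag
40 | 4 | 6 | 4 | gray | F
After GROUP BY (1 rows):
parts.price | sum_amt
4 | 6
After ORDER BY (1 rows):
parts.price | sum_amt
4 | 6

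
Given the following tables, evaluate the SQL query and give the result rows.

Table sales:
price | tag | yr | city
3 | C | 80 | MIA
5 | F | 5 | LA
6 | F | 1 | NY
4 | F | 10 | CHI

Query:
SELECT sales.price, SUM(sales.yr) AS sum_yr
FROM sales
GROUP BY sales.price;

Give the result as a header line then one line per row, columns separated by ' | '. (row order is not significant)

== RESULT ==
sales.price | sum_yr
3 | 80
5 | 5
6 | 1
4 | 10

Derivation:
After GROUP BY (4 rows):
sales.price | sum_yr
3 | 80
5 | 5
6 | 1
4 | 10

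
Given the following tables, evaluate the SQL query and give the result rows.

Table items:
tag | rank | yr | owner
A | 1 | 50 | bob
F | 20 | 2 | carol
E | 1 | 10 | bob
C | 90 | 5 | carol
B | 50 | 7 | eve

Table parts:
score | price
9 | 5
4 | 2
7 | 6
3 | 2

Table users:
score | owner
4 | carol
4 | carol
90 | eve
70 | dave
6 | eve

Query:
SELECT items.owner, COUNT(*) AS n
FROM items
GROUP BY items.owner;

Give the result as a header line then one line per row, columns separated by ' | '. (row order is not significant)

After GROUP BY (3 rows):
items.owner | n
bob | 2
carol | 2
eve | 1

== RESULT ==
items.owner | n
bob | 2
carol | 2
eve | 1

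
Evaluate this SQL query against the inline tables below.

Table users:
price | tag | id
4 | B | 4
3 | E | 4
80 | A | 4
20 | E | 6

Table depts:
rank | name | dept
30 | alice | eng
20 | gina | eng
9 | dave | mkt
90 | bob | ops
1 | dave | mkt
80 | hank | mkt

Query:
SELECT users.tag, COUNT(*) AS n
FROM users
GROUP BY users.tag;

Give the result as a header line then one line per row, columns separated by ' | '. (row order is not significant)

After GROUP BY (3 rows):
users.tag | n
B | 1
E | 2
A | 1

== RESULT ==
users.tag | n
B | 1
E | 2
A | 1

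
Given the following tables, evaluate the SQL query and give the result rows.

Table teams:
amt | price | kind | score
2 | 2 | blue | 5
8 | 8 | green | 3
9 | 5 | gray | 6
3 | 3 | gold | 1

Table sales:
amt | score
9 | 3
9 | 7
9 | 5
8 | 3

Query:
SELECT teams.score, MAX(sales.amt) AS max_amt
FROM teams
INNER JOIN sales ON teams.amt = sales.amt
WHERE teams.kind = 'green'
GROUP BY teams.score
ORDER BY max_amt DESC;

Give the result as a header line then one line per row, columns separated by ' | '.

== RESULT ==
teams.score | max_amt
3 | 8

Derivation:
After JOIN sales (4 rows):
teams.amt | teams.price | teams.kind | teams.score | sales.amt | sales.score
8 | 8 | green | 3 | 8 | 3
9 | 5 | gray | 6 | 9 | 3
9 | 5 | gray | 6 | 9 | 7
9 | 5 | gray | 6 | 9 | 5
After WHERE (1 rows):
teams.amt | teams.price | teams.kind | teams.score | sales.amt | sales.score
8 | 8 | green | 3 | 8 | 3
After GROUP BY (1 rows):
teams.score | max_amt
3 | 8
After ORDER BY (1 rows):
teams.score | max_amt
3 | 8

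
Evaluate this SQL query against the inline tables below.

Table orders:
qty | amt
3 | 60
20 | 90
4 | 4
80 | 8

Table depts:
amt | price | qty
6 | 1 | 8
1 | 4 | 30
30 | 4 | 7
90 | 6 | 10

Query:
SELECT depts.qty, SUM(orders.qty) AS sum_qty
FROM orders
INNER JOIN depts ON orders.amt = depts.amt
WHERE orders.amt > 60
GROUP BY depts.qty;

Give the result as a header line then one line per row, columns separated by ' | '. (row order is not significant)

== RESULT ==
depts.qty | sum_qty
10 | 20

Derivation:
After JOIN depts (1 rows):
orders.qty | orders.amt | depts.amt | depts.price | depts.qty
20 | 90 | 90 | 6 | 10
After WHERE (1 rows):
orders.qty | orders.amt | depts.amt | depts.price | depts.qty
20 | 90 | 90 | 6 | 10
After GROUP BY (1 rows):
depts.qty | sum_qty
10 | 20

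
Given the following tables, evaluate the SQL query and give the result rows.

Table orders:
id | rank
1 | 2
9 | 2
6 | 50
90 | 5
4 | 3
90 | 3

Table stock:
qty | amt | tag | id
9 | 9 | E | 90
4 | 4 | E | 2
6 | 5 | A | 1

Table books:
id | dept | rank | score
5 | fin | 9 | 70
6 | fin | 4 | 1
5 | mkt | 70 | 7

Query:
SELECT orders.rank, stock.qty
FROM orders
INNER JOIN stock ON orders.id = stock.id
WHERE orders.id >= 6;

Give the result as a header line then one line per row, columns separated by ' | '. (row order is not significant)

== RESULT ==
orders.rank | stock.qty
5 | 9
3 | 9

Derivation:
After JOIN stock (3 rows):
orders.id | orders.rank | stock.qty | stock.amt | stock.tag | stock.id
1 | 2 | 6 | 5 | A | 1
90 | 5 | 9 | 9 | E | 90
90 | 3 | 9 | 9 | E | 90
After WHERE (2 rows):
orders.id | orders.rank | stock.qty | stock.amt | stock.tag | stock.id
90 | 5 | 9 | 9 | E | 90
90 | 3 | 9 | 9 | E | 90
After SELECT (2 rows):
orders.rank | stock.qty
5 | 9
3 | 9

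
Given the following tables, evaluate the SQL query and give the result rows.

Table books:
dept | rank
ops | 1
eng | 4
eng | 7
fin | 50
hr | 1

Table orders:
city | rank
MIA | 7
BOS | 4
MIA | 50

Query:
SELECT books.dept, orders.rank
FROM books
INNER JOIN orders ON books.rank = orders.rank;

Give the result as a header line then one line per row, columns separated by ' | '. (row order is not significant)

After JOIN orders (3 rows):
books.dept | books.rank | orders.city | orders.rank
eng | 4 | BOS | 4
eng | 7 | MIA | 7
fin | 50 | MIA | 50
After SELECT (3 rows):
books.dept | orders.rank
eng | 4
eng | 7
fin | 50

== RESULT ==
books.dept | orders.rank
eng | 4
eng | 7
fin | 50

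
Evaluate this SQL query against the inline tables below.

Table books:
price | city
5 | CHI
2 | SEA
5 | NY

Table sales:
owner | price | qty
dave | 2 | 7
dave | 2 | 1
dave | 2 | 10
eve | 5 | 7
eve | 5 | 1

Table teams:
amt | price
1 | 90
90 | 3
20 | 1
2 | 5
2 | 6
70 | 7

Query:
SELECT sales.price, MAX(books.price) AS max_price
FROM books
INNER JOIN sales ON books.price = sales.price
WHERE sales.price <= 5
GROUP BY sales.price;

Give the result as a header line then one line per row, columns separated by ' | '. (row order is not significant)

After JOIN sales (7 rows):
books.price | books.city | sales.owner | sales.price | sales.qty
5 | CHI | eve | 5 | 7
5 | CHI | eve | 5 | 1
2 | SEA | dave | 2 | 7
2 | SEA | dave | 2 | 1
2 | SEA | dave | 2 | 10
5 | NY | eve | 5 | 7
5 | NY | eve | 5 | 1
After WHERE (7 rows):
books.price | books.city | sales.owner | sales.price | sales.qty
5 | CHI | eve | 5 | 7
5 | CHI | eve | 5 | 1
2 | SEA | dave | 2 | 7
2 | SEA | dave | 2 | 1
2 | SEA | dave | 2 | 10
5 | NY | eve | 5 | 7
5 | NY | eve | 5 | 1
After GROUP BY (2 rows):
sales.price | max_price
5 | 5
2 | 2

== RESULT ==
sales.price | max_price
5 | 5
2 | 2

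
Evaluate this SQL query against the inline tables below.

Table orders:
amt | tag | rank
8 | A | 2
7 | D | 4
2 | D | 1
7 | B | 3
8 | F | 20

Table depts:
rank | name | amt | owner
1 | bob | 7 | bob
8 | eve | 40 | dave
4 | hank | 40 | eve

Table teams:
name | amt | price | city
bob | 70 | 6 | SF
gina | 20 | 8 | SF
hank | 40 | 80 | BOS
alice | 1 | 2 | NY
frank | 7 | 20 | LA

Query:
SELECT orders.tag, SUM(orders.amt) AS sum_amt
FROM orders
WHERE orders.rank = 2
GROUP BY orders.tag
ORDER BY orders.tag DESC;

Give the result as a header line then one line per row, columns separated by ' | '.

== RESULT ==
orders.tag | sum_amt
A | 8

Derivation:
After WHERE (1 rows):
orders.amt | orders.tag | orders.rank
8 | A | 2
After GROUP BY (1 rows):
orders.tag | sum_amt
A | 8
After ORDER BY (1 rows):
orders.tag | sum_amt
A | 8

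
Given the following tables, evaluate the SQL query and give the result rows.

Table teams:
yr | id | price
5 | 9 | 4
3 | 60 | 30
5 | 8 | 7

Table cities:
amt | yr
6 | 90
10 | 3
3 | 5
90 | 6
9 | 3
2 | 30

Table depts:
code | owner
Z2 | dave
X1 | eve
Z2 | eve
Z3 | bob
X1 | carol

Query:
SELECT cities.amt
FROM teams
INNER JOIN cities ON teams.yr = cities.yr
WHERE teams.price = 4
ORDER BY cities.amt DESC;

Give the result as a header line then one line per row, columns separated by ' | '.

After JOIN cities (4 rows):
teams.yr | teams.id | teams.price | cities.amt | cities.yr
5 | 9 | 4 | 3 | 5
3 | 60 | 30 | 10 | 3
3 | 60 | 30 | 9 | 3
5 | 8 | 7 | 3 | 5
After WHERE (1 rows):
teams.yr | teams.id | teams.price | cities.amt | cities.yr
5 | 9 | 4 | 3 | 5
After SELECT (1 rows):
cities.amt
3
After ORDER BY (1 rows):
cities.amt
3

== RESULT ==
cities.amt
3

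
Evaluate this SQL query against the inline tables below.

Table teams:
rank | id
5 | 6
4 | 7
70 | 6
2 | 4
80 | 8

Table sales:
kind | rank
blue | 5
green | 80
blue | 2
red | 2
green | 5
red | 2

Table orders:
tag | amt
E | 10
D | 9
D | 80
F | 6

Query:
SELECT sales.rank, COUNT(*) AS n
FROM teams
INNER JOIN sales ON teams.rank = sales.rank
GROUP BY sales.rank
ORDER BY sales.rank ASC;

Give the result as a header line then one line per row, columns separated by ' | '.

== RESULT ==
sales.rank | n
2 | 3
5 | 2
80 | 1

Derivation:
After JOIN sales (6 rows):
teams.rank | teams.id | sales.kind | sales.rank
5 | 6 | blue | 5
5 | 6 | green | 5
2 | 4 | blue | 2
2 | 4 | red | 2
2 | 4 | red | 2
80 | 8 | green | 80
After GROUP BY (3 rows):
sales.rank | n
5 | 2
2 | 3
80 | 1
After ORDER BY (3 rows):
sales.rank | n
2 | 3
5 | 2
80 | 1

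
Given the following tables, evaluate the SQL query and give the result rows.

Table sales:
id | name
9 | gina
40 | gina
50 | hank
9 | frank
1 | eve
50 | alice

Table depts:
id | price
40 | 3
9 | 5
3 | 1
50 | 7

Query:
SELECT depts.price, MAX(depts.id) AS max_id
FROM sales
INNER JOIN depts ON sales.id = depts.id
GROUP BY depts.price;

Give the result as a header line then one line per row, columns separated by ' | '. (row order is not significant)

After JOIN depts (5 rows):
sales.id | sales.name | depts.id | depts.price
9 | gina | 9 | 5
40 | gina | 40 | 3
50 | hank | 50 | 7
9 | frank | 9 | 5
50 | alice | 50 | 7
After GROUP BY (3 rows):
depts.price | max_id
5 | 9
3 | 40
7 | 50

== RESULT ==
depts.price | max_id
5 | 9
3 | 40
7 | 50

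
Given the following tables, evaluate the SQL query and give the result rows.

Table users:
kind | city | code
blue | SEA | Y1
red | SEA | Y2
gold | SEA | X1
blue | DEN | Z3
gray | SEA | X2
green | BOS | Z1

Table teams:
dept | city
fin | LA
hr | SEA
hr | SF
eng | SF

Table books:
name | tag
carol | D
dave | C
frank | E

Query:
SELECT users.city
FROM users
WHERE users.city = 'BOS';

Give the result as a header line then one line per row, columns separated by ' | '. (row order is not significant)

== RESULT ==
users.city
BOS

Derivation:
After WHERE (1 rows):
users.kind | users.city | users.code
green | BOS | Z1
After SELECT (1 rows):
users.city
BOS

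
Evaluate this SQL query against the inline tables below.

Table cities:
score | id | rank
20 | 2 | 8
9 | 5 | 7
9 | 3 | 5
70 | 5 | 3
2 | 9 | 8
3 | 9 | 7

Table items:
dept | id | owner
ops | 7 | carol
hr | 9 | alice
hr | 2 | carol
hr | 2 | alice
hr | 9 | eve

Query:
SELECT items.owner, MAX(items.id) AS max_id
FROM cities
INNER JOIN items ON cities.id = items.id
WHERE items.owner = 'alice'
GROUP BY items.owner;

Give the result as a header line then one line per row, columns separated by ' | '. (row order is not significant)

After JOIN items (6 rows):
cities.score | cities.id | cities.rank | items.dept | items.id | items.owner
20 | 2 | 8 | hr | 2 | carol
20 | 2 | 8 | hr | 2 | alice
2 | 9 | 8 | hr | 9 | alice
2 | 9 | 8 | hr | 9 | eve
3 | 9 | 7 | hr | 9 | alice
3 | 9 | 7 | hr | 9 | eve
After WHERE (3 rows):
cities.score | cities.id | cities.rank | items.dept | items.id | items.owner
20 | 2 | 8 | hr | 2 | alice
2 | 9 | 8 | hr | 9 | alice
3 | 9 | 7 | hr | 9 | alice
After GROUP BY (1 rows):
items.owner | max_id
alice | 9

== RESULT ==
items.owner | max_id
alice | 9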